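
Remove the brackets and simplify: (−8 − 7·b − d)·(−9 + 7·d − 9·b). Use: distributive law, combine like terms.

(−8 − 7·b − d)·(−9 + 7·d − 9·b)
= 72 − 56·d + 72·b + 63·b − 49·b·d + 63·b^2 + 9·d − 7·d^2 + 9·b·d    [distributive law]
= 72 − 47·d + 135·b − 40·b·d + 63·b^2 − 7·d^2    [combine like terms]

72 − 47·d + 135·b − 40·b·d + 63·b^2 − 7·d^2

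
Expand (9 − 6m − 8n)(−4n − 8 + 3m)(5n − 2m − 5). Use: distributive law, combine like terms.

(9 − 6m − 8n)(−4n − 8 + 3m)(5n − 2m − 5)
= (−36n − 72 + 27m + 24mn + 48m − 18m² + 32n² + 64n − 24mn)(5n − 2m − 5)    [distributive law]
= (28n − 72 + 75m − 18m² + 32n²)(5n − 2m − 5)    [combine like terms]
= 140n² − 56mn − 140n − 360n + 144m + 360 + 375mn − 150m² − 375m − 90m²n + 36m³ + 90m² + 160n³ − 64mn² − 160n²    [distributive law]
= −20n² + 319mn − 500n − 231m + 360 − 60m² − 90m²n + 36m³ + 160n³ − 64mn²    [combine like terms]

−20n² + 319mn − 500n − 231m + 360 − 60m² − 90m²n + 36m³ + 160n³ − 64mn²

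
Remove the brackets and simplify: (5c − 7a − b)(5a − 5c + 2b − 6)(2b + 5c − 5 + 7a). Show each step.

(5c − 7a − b)(5a − 5c + 2b − 6)(2b + 5c − 5 + 7a)
= (25ac − 25c^2 + 10bc − 30c − 35a^2 + 35ac − 14ab + 42a − 5ab + 5bc − 2b^2 + 6b)(2b + 5c − 5 + 7a)    [distributive law]
= (60ac − 25c^2 + 15bc − 30c − 35a^2 − 19ab + 42a − 2b^2 + 6b)(2b + 5c − 5 + 7a)    [combine like terms]
= 120abc + 300ac^2 − 300ac + 420a^2c − 50bc^2 − 125c^3 + 125c^2 − 175ac^2 + 30b^2c + 75bc^2 − 75bc + 105abc − 60bc − 150c^2 + 150c − 210ac − 70a^2b − 175a^2c + 175a^2 − 245a^3 − 38ab^2 − 95abc + 95ab − 133a^2b + 84ab + 210ac − 210a + 294a^2 − 4b^3 − 10b^2c + 10b^2 − 14ab^2 + 12b^2 + 30bc − 30b + 42ab    [distributive law]
= 130abc + 125ac^2 − 300ac + 245a^2c + 25bc^2 − 125c^3 − 25c^2 + 20b^2c − 105bc + 150c − 203a^2b + 469a^2 − 245a^3 − 52ab^2 + 221ab − 210a − 4b^3 + 22b^2 − 30b    [combine like terms]

130abc + 125ac^2 − 300ac + 245a^2c + 25bc^2 − 125c^3 − 25c^2 + 20b^2c − 105bc + 150c − 203a^2b + 469a^2 − 245a^3 − 52ab^2 + 221ab − 210a − 4b^3 + 22b^2 − 30b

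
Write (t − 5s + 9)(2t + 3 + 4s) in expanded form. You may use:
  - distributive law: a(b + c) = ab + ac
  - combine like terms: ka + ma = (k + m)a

(t − 5s + 9)(2t + 3 + 4s)
= 2t² + 3t + 4st − 10st − 15s − 20s² + 18t + 27 + 36s    [distributive law]
= 2t² + 21t − 6st + 21s − 20s² + 27    [combine like terms]

2t² + 21t − 6st + 21s − 20s² + 27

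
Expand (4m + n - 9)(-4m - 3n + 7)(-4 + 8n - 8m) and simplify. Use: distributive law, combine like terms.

-448m^2 + 128m^3 + 304mn - 104mn^2 + 248m + 284n^2 - 24n^3 - 640n + 252

(4m + n - 9)(-4m - 3n + 7)(-4 + 8n - 8m)
= (-16m^2 - 12mn + 28m - 4mn - 3n^2 + 7n + 36m + 27n - 63)(-4 + 8n - 8m)    [distributive law]
= (-16m^2 - 16mn + 64m - 3n^2 + 34n - 63)(-4 + 8n - 8m)    [combine like terms]
= 64m^2 - 128m^2n + 128m^3 + 64mn - 128mn^2 + 128m^2n - 256m + 512mn - 512m^2 + 12n^2 - 24n^3 + 24mn^2 - 136n + 272n^2 - 272mn + 252 - 504n + 504m    [distributive law]
= -448m^2 + 128m^3 + 304mn - 104mn^2 + 248m + 284n^2 - 24n^3 - 640n + 252    [combine like terms]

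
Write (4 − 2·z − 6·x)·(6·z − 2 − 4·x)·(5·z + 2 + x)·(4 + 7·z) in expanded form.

(4 − 2·z − 6·x)·(6·z − 2 − 4·x)·(5·z + 2 + x)·(4 + 7·z)
= (24·z − 8 − 16·x − 12·z² + 4·z + 8·x·z − 36·x·z + 12·x + 24·x²)·(5·z + 2 + x)·(4 + 7·z)    [distributive law]
= (28·z − 8 − 4·x − 12·z² − 28·x·z + 24·x²)·(5·z + 2 + x)·(4 + 7·z)    [combine like terms]
= (140·z² + 56·z + 28·x·z − 40·z − 16 − 8·x − 20·x·z − 8·x − 4·x² − 60·z³ − 24·z² − 12·x·z² − 140·x·z² − 56·x·z − 28·x²·z + 120·x²·z + 48·x² + 24·x³)·(4 + 7·z)    [distributive law]
= (116·z² + 16·z − 48·x·z − 16 − 16·x + 44·x² − 60·z³ − 152·x·z² + 92·x²·z + 24·x³)·(4 + 7·z)    [combine like terms]
= 464·z² + 812·z³ + 64·z + 112·z² − 192·x·z − 336·x·z² − 64 − 112·z − 64·x − 112·x·z + 176·x² + 308·x²·z − 240·z³ − 420·z⁴ − 608·x·z² − 1064·x·z³ + 368·x²·z + 644·x²·z² + 96·x³ + 168·x³·z    [distributive law]
= 576·z² + 572·z³ − 48·z − 304·x·z − 944·x·z² − 64 − 64·x + 176·x² + 676·x²·z − 420·z⁴ − 1064·x·z³ + 644·x²·z² + 96·x³ + 168·x³·z    [combine like terms]

576·z² + 572·z³ − 48·z − 304·x·z − 944·x·z² − 64 − 64·x + 176·x² + 676·x²·z − 420·z⁴ − 1064·x·z³ + 644·x²·z² + 96·x³ + 168·x³·z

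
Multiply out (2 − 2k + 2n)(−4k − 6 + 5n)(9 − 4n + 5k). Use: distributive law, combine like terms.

(2 − 2k + 2n)(−4k − 6 + 5n)(9 − 4n + 5k)
= (−8k − 12 + 10n + 8k^2 + 12k − 10kn − 8kn − 12n + 10n^2)(9 − 4n + 5k)    [distributive law]
= (4k − 12 − 2n + 8k^2 − 18kn + 10n^2)(9 − 4n + 5k)    [combine like terms]
= 36k − 16kn + 20k^2 − 108 + 48n − 60k − 18n + 8n^2 − 10kn + 72k^2 − 32k^2n + 40k^3 − 162kn + 72kn^2 − 90k^2n + 90n^2 − 40n^3 + 50kn^2    [distributive law]
= −24k − 188kn + 92k^2 − 108 + 30n + 98n^2 − 122k^2n + 40k^3 + 122kn^2 − 40n^3    [combine like terms]

−24k − 188kn + 92k^2 − 108 + 30n + 98n^2 − 122k^2n + 40k^3 + 122kn^2 − 40n^3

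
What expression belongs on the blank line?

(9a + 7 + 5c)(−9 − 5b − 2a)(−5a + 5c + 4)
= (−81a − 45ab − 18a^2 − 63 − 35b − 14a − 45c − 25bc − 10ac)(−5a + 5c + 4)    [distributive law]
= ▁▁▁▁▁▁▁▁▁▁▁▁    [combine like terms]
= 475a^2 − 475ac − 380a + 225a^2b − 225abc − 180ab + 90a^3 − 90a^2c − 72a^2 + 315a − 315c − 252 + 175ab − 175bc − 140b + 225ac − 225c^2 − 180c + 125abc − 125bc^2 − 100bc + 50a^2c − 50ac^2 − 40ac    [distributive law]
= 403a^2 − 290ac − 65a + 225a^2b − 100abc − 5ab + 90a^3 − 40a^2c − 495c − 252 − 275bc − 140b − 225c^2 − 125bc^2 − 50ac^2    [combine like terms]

After combine like terms, the bracketed line is:

(−95a − 45ab − 18a^2 − 63 − 35b − 45c − 25bc − 10ac)(−5a + 5c + 4)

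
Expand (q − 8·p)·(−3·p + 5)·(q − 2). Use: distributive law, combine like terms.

−3·p·q^2 − 34·p·q + 5·q^2 − 10·q + 24·p^2·q − 48·p^2 + 80·p

(q − 8·p)·(−3·p + 5)·(q − 2)
= (−3·p·q + 5·q + 24·p^2 − 40·p)·(q − 2)    [distributive law]
= −3·p·q^2 + 6·p·q + 5·q^2 − 10·q + 24·p^2·q − 48·p^2 − 40·p·q + 80·p    [distributive law]
= −3·p·q^2 − 34·p·q + 5·q^2 − 10·q + 24·p^2·q − 48·p^2 + 80·p    [combine like terms]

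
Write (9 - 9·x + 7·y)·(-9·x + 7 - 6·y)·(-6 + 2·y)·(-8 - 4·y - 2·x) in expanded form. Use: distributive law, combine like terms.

(9 - 9·x + 7·y)·(-9·x + 7 - 6·y)·(-6 + 2·y)·(-8 - 4·y - 2·x)
= (-81·x + 63 - 54·y + 81·x^2 - 63·x + 54·x·y - 63·x·y + 49·y - 42·y^2)·(-6 + 2·y)·(-8 - 4·y - 2·x)    [distributive law]
= (-144·x + 63 - 5·y + 81·x^2 - 9·x·y - 42·y^2)·(-6 + 2·y)·(-8 - 4·y - 2·x)    [combine like terms]
= (864·x - 288·x·y - 378 + 126·y + 30·y - 10·y^2 - 486·x^2 + 162·x^2·y + 54·x·y - 18·x·y^2 + 252·y^2 - 84·y^3)·(-8 - 4·y - 2·x)    [distributive law]
= (864·x - 234·x·y - 378 + 156·y + 242·y^2 - 486·x^2 + 162·x^2·y - 18·x·y^2 - 84·y^3)·(-8 - 4·y - 2·x)    [combine like terms]
= -6912·x - 3456·x·y - 1728·x^2 + 1872·x·y + 936·x·y^2 + 468·x^2·y + 3024 + 1512·y + 756·x - 1248·y - 624·y^2 - 312·x·y - 1936·y^2 - 968·y^3 - 484·x·y^2 + 3888·x^2 + 1944·x^2·y + 972·x^3 - 1296·x^2·y - 648·x^2·y^2 - 324·x^3·y + 144·x·y^2 + 72·x·y^3 + 36·x^2·y^2 + 672·y^3 + 336·y^4 + 168·x·y^3    [distributive law]
= -6156·x - 1896·x·y + 2160·x^2 + 596·x·y^2 + 1116·x^2·y + 3024 + 264·y - 2560·y^2 - 296·y^3 + 972·x^3 - 612·x^2·y^2 - 324·x^3·y + 240·x·y^3 + 336·y^4    [combine like terms]

-6156·x - 1896·x·y + 2160·x^2 + 596·x·y^2 + 1116·x^2·y + 3024 + 264·y - 2560·y^2 - 296·y^3 + 972·x^3 - 612·x^2·y^2 - 324·x^3·y + 240·x·y^3 + 336·y^4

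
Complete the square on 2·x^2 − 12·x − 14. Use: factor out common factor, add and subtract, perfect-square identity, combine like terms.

2·x^2 − 12·x − 14
= 2(x^2 − 6·x) − 14    [factor out 2 from the x-terms]
= 2(x^2 − 6·x + 9 − 9) − 14    [add and subtract 9 inside the bracket]
= 2(x − 3)^2 − 18 − 14    [perfect-square identity]
= 2(x − 3)^2 − 32    [combine constants]

2(x − 3)^2 − 32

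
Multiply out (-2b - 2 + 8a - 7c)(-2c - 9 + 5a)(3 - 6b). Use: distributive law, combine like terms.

-390bc - 24b^2c - 54b - 108b^2 + 462ab + 60ab^2 + 201c + 54 - 246a - 153ac + 306abc + 120a^2 - 240a^2b + 42c^2 - 84bc^2

(-2b - 2 + 8a - 7c)(-2c - 9 + 5a)(3 - 6b)
= (4bc + 18b - 10ab + 4c + 18 - 10a - 16ac - 72a + 40a^2 + 14c^2 + 63c - 35ac)(3 - 6b)    [distributive law]
= (4bc + 18b - 10ab + 67c + 18 - 82a - 51ac + 40a^2 + 14c^2)(3 - 6b)    [combine like terms]
= 12bc - 24b^2c + 54b - 108b^2 - 30ab + 60ab^2 + 201c - 402bc + 54 - 108b - 246a + 492ab - 153ac + 306abc + 120a^2 - 240a^2b + 42c^2 - 84bc^2    [distributive law]
= -390bc - 24b^2c - 54b - 108b^2 + 462ab + 60ab^2 + 201c + 54 - 246a - 153ac + 306abc + 120a^2 - 240a^2b + 42c^2 - 84bc^2    [combine like terms]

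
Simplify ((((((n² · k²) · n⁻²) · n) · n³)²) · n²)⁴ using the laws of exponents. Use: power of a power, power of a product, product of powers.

k¹⁶·n⁴⁰

((((((n² · k²) · n⁻²) · n) · n³)²) · n²)⁴
= ((((((n² · k²) · n⁻²) · n) · n³)²)⁴) · ((n²)⁴)    [power of a product]
= (((((n² · k²) · n⁻²) · n) · n³)⁸) · ((n²)⁴)    [power of a power]
= (((((n² · k²) · n⁻²) · n)⁸) · ((n³)⁸)) · ((n²)⁴)    [power of a product]
= (((((n² · k²) · n⁻²)⁸) · (n⁸)) · ((n³)⁸)) · ((n²)⁴)    [power of a product]
= (((((n² · k²)⁸) · ((n⁻²)⁸)) · (n⁸)) · ((n³)⁸)) · ((n²)⁴)    [power of a product]
= ((((((n²)⁸) · ((k²)⁸)) · ((n⁻²)⁸)) · (n⁸)) · ((n³)⁸)) · ((n²)⁴)    [power of a product]
= ((((n¹⁶ · ((k²)⁸)) · ((n⁻²)⁸)) · (n⁸)) · ((n³)⁸)) · ((n²)⁴)    [power of a power]
= ((((n¹⁶ · k¹⁶) · ((n⁻²)⁸)) · (n⁸)) · ((n³)⁸)) · ((n²)⁴)    [power of a power]
= ((((n¹⁶ · k¹⁶) · n⁻¹⁶) · (n⁸)) · ((n³)⁸)) · ((n²)⁴)    [power of a power]
= ((((n¹⁶ · k¹⁶) · n⁻¹⁶) · n⁸) · n²⁴) · ((n²)⁴)    [power of a power]
= ((((n¹⁶ · k¹⁶) · n⁻¹⁶) · n⁸) · n²⁴) · n⁸    [power of a power]
= k¹⁶·n⁴⁰    [product of powers]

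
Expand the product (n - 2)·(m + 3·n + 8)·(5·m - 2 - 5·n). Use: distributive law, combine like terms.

5·m^2·n + 18·m·n + 10·m·n^2 - 16·n^2 - 15·n^3 + 76·n - 10·m^2 - 76·m + 32

(n - 2)·(m + 3·n + 8)·(5·m - 2 - 5·n)
= (m·n + 3·n^2 + 8·n - 2·m - 6·n - 16)·(5·m - 2 - 5·n)    [distributive law]
= (m·n + 3·n^2 + 2·n - 2·m - 16)·(5·m - 2 - 5·n)    [combine like terms]
= 5·m^2·n - 2·m·n - 5·m·n^2 + 15·m·n^2 - 6·n^2 - 15·n^3 + 10·m·n - 4·n - 10·n^2 - 10·m^2 + 4·m + 10·m·n - 80·m + 32 + 80·n    [distributive law]
= 5·m^2·n + 18·m·n + 10·m·n^2 - 16·n^2 - 15·n^3 + 76·n - 10·m^2 - 76·m + 32    [combine like terms]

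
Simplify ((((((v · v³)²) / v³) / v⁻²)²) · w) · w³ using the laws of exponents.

v¹⁴·w⁴

((((((v · v³)²) / v³) / v⁻²)²) · w) · w³
= ((((((v · v³)²) / v³)²) / ((v⁻²)²)) · w) · w³    [power of a quotient]
= ((((((v · v³)²)²) / ((v³)²)) / ((v⁻²)²)) · w) · w³    [power of a quotient]
= (((((v · v³)⁴) / ((v³)²)) / ((v⁻²)²)) · w) · w³    [power of a power]
= (((((v⁴) · ((v³)⁴)) / ((v³)²)) / ((v⁻²)²)) · w) · w³    [power of a product]
= ((((v⁴ · v¹²) / ((v³)²)) / ((v⁻²)²)) · w) · w³    [power of a power]
= (((v¹⁶ / ((v³)²)) / ((v⁻²)²)) · w) · w³    [product of powers]
= (((v¹⁶ / v⁶) / ((v⁻²)²)) · w) · w³    [power of a power]
= ((v¹⁰ / ((v⁻²)²)) · w) · w³    [quotient of powers]
= ((v¹⁰ / v⁻⁴) · w) · w³    [power of a power]
= (v¹⁴ · w) · w³    [quotient of powers]
= v¹⁴·w⁴    [product of powers]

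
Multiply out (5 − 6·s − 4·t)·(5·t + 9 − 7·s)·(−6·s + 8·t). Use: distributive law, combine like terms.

(5 − 6·s − 4·t)·(5·t + 9 − 7·s)·(−6·s + 8·t)
= (25·t + 45 − 35·s − 30·s·t − 54·s + 42·s^2 − 20·t^2 − 36·t + 28·s·t)·(−6·s + 8·t)    [distributive law]
= (−11·t + 45 − 89·s − 2·s·t + 42·s^2 − 20·t^2)·(−6·s + 8·t)    [combine like terms]
= 66·s·t − 88·t^2 − 270·s + 360·t + 534·s^2 − 712·s·t + 12·s^2·t − 16·s·t^2 − 252·s^3 + 336·s^2·t + 120·s·t^2 − 160·t^3    [distributive law]
= −646·s·t − 88·t^2 − 270·s + 360·t + 534·s^2 + 348·s^2·t + 104·s·t^2 − 252·s^3 − 160·t^3    [combine like terms]

−646·s·t − 88·t^2 − 270·s + 360·t + 534·s^2 + 348·s^2·t + 104·s·t^2 − 252·s^3 − 160·t^3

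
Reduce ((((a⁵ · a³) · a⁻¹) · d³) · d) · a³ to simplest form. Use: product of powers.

a¹⁰d⁴

((((a⁵ · a³) · a⁻¹) · d³) · d) · a³
= (((a⁸ · a⁻¹) · d³) · d) · a³    [product of powers]
= ((a⁷ · d³) · d) · a³    [product of powers]
= a¹⁰d⁴    [product of powers]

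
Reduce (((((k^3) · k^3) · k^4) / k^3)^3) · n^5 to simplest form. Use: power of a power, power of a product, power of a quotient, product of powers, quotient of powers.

k^21n^5

(((((k^3) · k^3) · k^4) / k^3)^3) · n^5
= (((((k^3) · k^3) · k^4)^3) / ((k^3)^3)) · n^5    [power of a quotient]
= (((((k^3) · k^3)^3) · ((k^4)^3)) / ((k^3)^3)) · n^5    [power of a product]
= (((((k^3)^3) · ((k^3)^3)) · ((k^4)^3)) / ((k^3)^3)) · n^5    [power of a product]
= ((((k^9) · ((k^3)^3)) · ((k^4)^3)) / ((k^3)^3)) · n^5    [power of a power]
= (((k^9 · k^9) · ((k^4)^3)) / ((k^3)^3)) · n^5    [power of a power]
= ((k^18 · ((k^4)^3)) / ((k^3)^3)) · n^5    [product of powers]
= ((k^18 · k^12) / ((k^3)^3)) · n^5    [power of a power]
= (k^30 / ((k^3)^3)) · n^5    [product of powers]
= (k^30 / k^9) · n^5    [power of a power]
= k^21 · n^5    [quotient of powers]
= k^21n^5    [rearrange]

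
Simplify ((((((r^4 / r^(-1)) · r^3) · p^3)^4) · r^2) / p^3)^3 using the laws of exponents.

((((((r^4 / r^(-1)) · r^3) · p^3)^4) · r^2) / p^3)^3
= ((((((r^4 / r^(-1)) · r^3) · p^3)^4) · r^2)^3) / ((p^3)^3)    [power of a quotient]
= ((((((r^4 / r^(-1)) · r^3) · p^3)^4)^3) · ((r^2)^3)) / ((p^3)^3)    [power of a product]
= (((((r^4 / r^(-1)) · r^3) · p^3)^12) · ((r^2)^3)) / ((p^3)^3)    [power of a power]
= (((((r^4 / r^(-1)) · r^3)^12) · ((p^3)^12)) · ((r^2)^3)) / ((p^3)^3)    [power of a product]
= (((((r^4 / r^(-1))^12) · ((r^3)^12)) · ((p^3)^12)) · ((r^2)^3)) / ((p^3)^3)    [power of a product]
= ((((((r^4)^12) / ((r^(-1))^12)) · ((r^3)^12)) · ((p^3)^12)) · ((r^2)^3)) / ((p^3)^3)    [power of a quotient]
= ((((r^48 / ((r^(-1))^12)) · ((r^3)^12)) · ((p^3)^12)) · ((r^2)^3)) / ((p^3)^3)    [power of a power]
= ((((r^48 / r^(-12)) · ((r^3)^12)) · ((p^3)^12)) · ((r^2)^3)) / ((p^3)^3)    [power of a power]
= (((r^60 · ((r^3)^12)) · ((p^3)^12)) · ((r^2)^3)) / ((p^3)^3)    [quotient of powers]
= (((r^60 · r^36) · ((p^3)^12)) · ((r^2)^3)) / ((p^3)^3)    [power of a power]
= ((r^96 · ((p^3)^12)) · ((r^2)^3)) / ((p^3)^3)    [product of powers]
= ((r^96 · p^36) · ((r^2)^3)) / ((p^3)^3)    [power of a power]
= ((r^96 · p^36) · r^6) / ((p^3)^3)    [power of a power]
= ((r^96 · p^36) · r^6) / p^9    [power of a power]
= p^27·r^102    [quotient of powers; product of powers]

p^27·r^102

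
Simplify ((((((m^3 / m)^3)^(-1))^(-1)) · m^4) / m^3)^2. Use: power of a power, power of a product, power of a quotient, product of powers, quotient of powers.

((((((m^3 / m)^3)^(-1))^(-1)) · m^4) / m^3)^2
= ((((((m^3 / m)^3)^(-1))^(-1)) · m^4)^2) / ((m^3)^2)    [power of a quotient]
= ((((((m^3 / m)^3)^(-1))^(-1))^2) · ((m^4)^2)) / ((m^3)^2)    [power of a product]
= (((((m^3 / m)^3)^(-1))^(-2)) · ((m^4)^2)) / ((m^3)^2)    [power of a power]
= ((((m^3 / m)^3)^2) · ((m^4)^2)) / ((m^3)^2)    [power of a power]
= (((m^3 / m)^6) · ((m^4)^2)) / ((m^3)^2)    [power of a power]
= ((((m^3)^6) / (m^6)) · ((m^4)^2)) / ((m^3)^2)    [power of a quotient]
= ((m^18 / (m^6)) · ((m^4)^2)) / ((m^3)^2)    [power of a power]
= (m^12 · ((m^4)^2)) / ((m^3)^2)    [quotient of powers]
= (m^12 · m^8) / ((m^3)^2)    [power of a power]
= m^20 / ((m^3)^2)    [product of powers]
= m^20 / m^6    [power of a power]
= m^14    [quotient of powers]

m^14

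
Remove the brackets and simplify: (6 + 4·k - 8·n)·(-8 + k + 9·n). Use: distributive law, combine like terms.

-48 - 26·k + 118·n + 4·k² + 28·k·n - 72·n²

(6 + 4·k - 8·n)·(-8 + k + 9·n)
= -48 + 6·k + 54·n - 32·k + 4·k² + 36·k·n + 64·n - 8·k·n - 72·n²    [distributive law]
= -48 - 26·k + 118·n + 4·k² + 28·k·n - 72·n²    [combine like terms]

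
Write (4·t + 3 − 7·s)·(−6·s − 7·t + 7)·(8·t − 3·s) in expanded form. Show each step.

(4·t + 3 − 7·s)·(−6·s − 7·t + 7)·(8·t − 3·s)
= (−24·s·t − 28·t² + 28·t − 18·s − 21·t + 21 + 42·s² + 49·s·t − 49·s)·(8·t − 3·s)    [distributive law]
= (25·s·t − 28·t² + 7·t − 67·s + 21 + 42·s²)·(8·t − 3·s)    [combine like terms]
= 200·s·t² − 75·s²·t − 224·t³ + 84·s·t² + 56·t² − 21·s·t − 536·s·t + 201·s² + 168·t − 63·s + 336·s²·t − 126·s³    [distributive law]
= 284·s·t² + 261·s²·t − 224·t³ + 56·t² − 557·s·t + 201·s² + 168·t − 63·s − 126·s³    [combine like terms]

284·s·t² + 261·s²·t − 224·t³ + 56·t² − 557·s·t + 201·s² + 168·t − 63·s − 126·s³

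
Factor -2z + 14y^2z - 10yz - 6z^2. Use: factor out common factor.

2z(-1 + 7y^2 - 5y - 3z)

-2z + 14y^2z - 10yz - 6z^2
= 2(-z + 7y^2z - 5yz - 3z^2)    [factor out 2]
= 2z(-1 + 7y^2 - 5y - 3z)    [factor out z]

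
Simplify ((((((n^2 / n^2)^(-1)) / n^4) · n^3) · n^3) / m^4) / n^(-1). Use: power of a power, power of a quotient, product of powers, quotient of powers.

m^(-4)n^3

((((((n^2 / n^2)^(-1)) / n^4) · n^3) · n^3) / m^4) / n^(-1)
= (((((((n^2)^(-1)) / ((n^2)^(-1))) / n^4) · n^3) · n^3) / m^4) / n^(-1)    [power of a quotient]
= (((((n^(-2) / ((n^2)^(-1))) / n^4) · n^3) · n^3) / m^4) / n^(-1)    [power of a power]
= (((((n^(-2) / n^(-2)) / n^4) · n^3) · n^3) / m^4) / n^(-1)    [power of a power]
= ((((n^0 / n^4) · n^3) · n^3) / m^4) / n^(-1)    [quotient of powers]
= (((n^(-4) · n^3) · n^3) / m^4) / n^(-1)    [quotient of powers]
= ((n^(-1) · n^3) / m^4) / n^(-1)    [product of powers]
= (n^2 / m^4) / n^(-1)    [product of powers]
= m^(-4)n^3    [quotient of powers]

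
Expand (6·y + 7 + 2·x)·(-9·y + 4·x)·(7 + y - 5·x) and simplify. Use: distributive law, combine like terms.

-441·y^2 - 54·y^3 + 276·x·y^2 + 385·x·y - 22·x^2·y - 441·y + 196·x - 84·x^2 - 40·x^3

(6·y + 7 + 2·x)·(-9·y + 4·x)·(7 + y - 5·x)
= (-54·y^2 + 24·x·y - 63·y + 28·x - 18·x·y + 8·x^2)·(7 + y - 5·x)    [distributive law]
= (-54·y^2 + 6·x·y - 63·y + 28·x + 8·x^2)·(7 + y - 5·x)    [combine like terms]
= -378·y^2 - 54·y^3 + 270·x·y^2 + 42·x·y + 6·x·y^2 - 30·x^2·y - 441·y - 63·y^2 + 315·x·y + 196·x + 28·x·y - 140·x^2 + 56·x^2 + 8·x^2·y - 40·x^3    [distributive law]
= -441·y^2 - 54·y^3 + 276·x·y^2 + 385·x·y - 22·x^2·y - 441·y + 196·x - 84·x^2 - 40·x^3    [combine like terms]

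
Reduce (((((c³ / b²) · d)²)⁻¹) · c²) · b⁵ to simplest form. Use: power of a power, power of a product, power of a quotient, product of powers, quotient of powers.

b⁹c⁻⁴d⁻²

(((((c³ / b²) · d)²)⁻¹) · c²) · b⁵
= ((((c³ / b²) · d)⁻²) · c²) · b⁵    [power of a power]
= ((((c³ / b²)⁻²) · (d⁻²)) · c²) · b⁵    [power of a product]
= (((((c³)⁻²) / ((b²)⁻²)) · (d⁻²)) · c²) · b⁵    [power of a quotient]
= (((c⁻⁶ / ((b²)⁻²)) · (d⁻²)) · c²) · b⁵    [power of a power]
= (((c⁻⁶ / b⁻⁴) · (d⁻²)) · c²) · b⁵    [power of a power]
= b⁹c⁻⁴d⁻²    [quotient of powers; product of powers]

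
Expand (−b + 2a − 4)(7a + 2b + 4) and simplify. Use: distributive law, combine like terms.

−3ab − 2b² − 12b + 14a² − 20a − 16

(−b + 2a − 4)(7a + 2b + 4)
= −7ab − 2b² − 4b + 14a² + 4ab + 8a − 28a − 8b − 16    [distributive law]
= −3ab − 2b² − 12b + 14a² − 20a − 16    [combine like terms]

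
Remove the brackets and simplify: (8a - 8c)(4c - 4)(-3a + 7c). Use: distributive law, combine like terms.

(8a - 8c)(4c - 4)(-3a + 7c)
= (32ac - 32a - 32c² + 32c)(-3a + 7c)    [distributive law]
= -96a²c + 224ac² + 96a² - 224ac + 96ac² - 224c³ - 96ac + 224c²    [distributive law]
= -96a²c + 320ac² + 96a² - 320ac - 224c³ + 224c²    [combine like terms]

-96a²c + 320ac² + 96a² - 320ac - 224c³ + 224c²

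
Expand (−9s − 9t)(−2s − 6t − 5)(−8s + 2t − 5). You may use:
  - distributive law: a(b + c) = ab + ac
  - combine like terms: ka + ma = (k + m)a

−144s³ − 540s²t − 450s² − 288st² − 630st − 225s + 108t³ − 180t² − 225t

(−9s − 9t)(−2s − 6t − 5)(−8s + 2t − 5)
= (18s² + 54st + 45s + 18st + 54t² + 45t)(−8s + 2t − 5)    [distributive law]
= (18s² + 72st + 45s + 54t² + 45t)(−8s + 2t − 5)    [combine like terms]
= −144s³ + 36s²t − 90s² − 576s²t + 144st² − 360st − 360s² + 90st − 225s − 432st² + 108t³ − 270t² − 360st + 90t² − 225t    [distributive law]
= −144s³ − 540s²t − 450s² − 288st² − 630st − 225s + 108t³ − 180t² − 225t    [combine like terms]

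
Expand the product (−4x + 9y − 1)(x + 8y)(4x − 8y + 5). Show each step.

(−4x + 9y − 1)(x + 8y)(4x − 8y + 5)
= (−4x^2 − 32xy + 9xy + 72y^2 − x − 8y)(4x − 8y + 5)    [distributive law]
= (−4x^2 − 23xy + 72y^2 − x − 8y)(4x − 8y + 5)    [combine like terms]
= −16x^3 + 32x^2y − 20x^2 − 92x^2y + 184xy^2 − 115xy + 288xy^2 − 576y^3 + 360y^2 − 4x^2 + 8xy − 5x − 32xy + 64y^2 − 40y    [distributive law]
= −16x^3 − 60x^2y − 24x^2 + 472xy^2 − 139xy − 576y^3 + 424y^2 − 5x − 40y    [combine like terms]

−16x^3 − 60x^2y − 24x^2 + 472xy^2 − 139xy − 576y^3 + 424y^2 − 5x − 40y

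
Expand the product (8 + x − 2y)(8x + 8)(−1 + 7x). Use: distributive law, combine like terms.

(8 + x − 2y)(8x + 8)(−1 + 7x)
= (64x + 64 + 8x² + 8x − 16xy − 16y)(−1 + 7x)    [distributive law]
= (72x + 64 + 8x² − 16xy − 16y)(−1 + 7x)    [combine like terms]
= −72x + 504x² − 64 + 448x − 8x² + 56x³ + 16xy − 112x²y + 16y − 112xy    [distributive law]
= 376x + 496x² − 64 + 56x³ − 96xy − 112x²y + 16y    [combine like terms]

376x + 496x² − 64 + 56x³ − 96xy − 112x²y + 16y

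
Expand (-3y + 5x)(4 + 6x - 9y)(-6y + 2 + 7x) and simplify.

126y² - 24y - 330xy + 567xy² - 621x²y - 162y³ + 40x + 200x² + 210x³

(-3y + 5x)(4 + 6x - 9y)(-6y + 2 + 7x)
= (-12y - 18xy + 27y² + 20x + 30x² - 45xy)(-6y + 2 + 7x)    [distributive law]
= (-12y - 63xy + 27y² + 20x + 30x²)(-6y + 2 + 7x)    [combine like terms]
= 72y² - 24y - 84xy + 378xy² - 126xy - 441x²y - 162y³ + 54y² + 189xy² - 120xy + 40x + 140x² - 180x²y + 60x² + 210x³    [distributive law]
= 126y² - 24y - 330xy + 567xy² - 621x²y - 162y³ + 40x + 200x² + 210x³    [combine like terms]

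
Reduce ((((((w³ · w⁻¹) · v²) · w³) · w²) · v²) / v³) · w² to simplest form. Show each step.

v·w⁹

((((((w³ · w⁻¹) · v²) · w³) · w²) · v²) / v³) · w²
= (((((w² · v²) · w³) · w²) · v²) / v³) · w²    [product of powers]
= v·w⁹    [quotient of powers; product of powers]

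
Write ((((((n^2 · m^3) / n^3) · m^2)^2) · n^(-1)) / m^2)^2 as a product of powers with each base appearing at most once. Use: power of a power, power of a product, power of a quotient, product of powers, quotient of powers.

((((((n^2 · m^3) / n^3) · m^2)^2) · n^(-1)) / m^2)^2
= ((((((n^2 · m^3) / n^3) · m^2)^2) · n^(-1))^2) / ((m^2)^2)    [power of a quotient]
= ((((((n^2 · m^3) / n^3) · m^2)^2)^2) · ((n^(-1))^2)) / ((m^2)^2)    [power of a product]
= (((((n^2 · m^3) / n^3) · m^2)^4) · ((n^(-1))^2)) / ((m^2)^2)    [power of a power]
= (((((n^2 · m^3) / n^3)^4) · ((m^2)^4)) · ((n^(-1))^2)) / ((m^2)^2)    [power of a product]
= (((((n^2 · m^3)^4) / ((n^3)^4)) · ((m^2)^4)) · ((n^(-1))^2)) / ((m^2)^2)    [power of a quotient]
= ((((((n^2)^4) · ((m^3)^4)) / ((n^3)^4)) · ((m^2)^4)) · ((n^(-1))^2)) / ((m^2)^2)    [power of a product]
= ((((n^8 · ((m^3)^4)) / ((n^3)^4)) · ((m^2)^4)) · ((n^(-1))^2)) / ((m^2)^2)    [power of a power]
= ((((n^8 · m^12) / ((n^3)^4)) · ((m^2)^4)) · ((n^(-1))^2)) / ((m^2)^2)    [power of a power]
= ((((n^8 · m^12) / n^12) · ((m^2)^4)) · ((n^(-1))^2)) / ((m^2)^2)    [power of a power]
= ((((n^8 · m^12) / n^12) · m^8) · ((n^(-1))^2)) / ((m^2)^2)    [power of a power]
= ((((n^8 · m^12) / n^12) · m^8) · n^(-2)) / ((m^2)^2)    [power of a power]
= ((((n^8 · m^12) / n^12) · m^8) · n^(-2)) / m^4    [power of a power]
= m^16n^(-6)    [quotient of powers; product of powers]

m^16n^(-6)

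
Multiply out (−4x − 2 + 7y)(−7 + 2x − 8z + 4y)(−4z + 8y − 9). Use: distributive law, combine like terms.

(−4x − 2 + 7y)(−7 + 2x − 8z + 4y)(−4z + 8y − 9)
= (28x − 8x^2 + 32xz − 16xy + 14 − 4x + 16z − 8y − 49y + 14xy − 56yz + 28y^2)(−4z + 8y − 9)    [distributive law]
= (24x − 8x^2 + 32xz − 2xy + 14 + 16z − 57y − 56yz + 28y^2)(−4z + 8y − 9)    [combine like terms]
= −96xz + 192xy − 216x + 32x^2z − 64x^2y + 72x^2 − 128xz^2 + 256xyz − 288xz + 8xyz − 16xy^2 + 18xy − 56z + 112y − 126 − 64z^2 + 128yz − 144z + 228yz − 456y^2 + 513y + 224yz^2 − 448y^2z + 504yz − 112y^2z + 224y^3 − 252y^2    [distributive law]
= −384xz + 210xy − 216x + 32x^2z − 64x^2y + 72x^2 − 128xz^2 + 264xyz − 16xy^2 − 200z + 625y − 126 − 64z^2 + 860yz − 708y^2 + 224yz^2 − 560y^2z + 224y^3    [combine like terms]

−384xz + 210xy − 216x + 32x^2z − 64x^2y + 72x^2 − 128xz^2 + 264xyz − 16xy^2 − 200z + 625y − 126 − 64z^2 + 860yz − 708y^2 + 224yz^2 − 560y^2z + 224y^3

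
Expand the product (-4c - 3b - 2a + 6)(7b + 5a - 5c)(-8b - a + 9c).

(-4c - 3b - 2a + 6)(7b + 5a - 5c)(-8b - a + 9c)
= (-28bc - 20ac + 20c² - 21b² - 15ab + 15bc - 14ab - 10a² + 10ac + 42b + 30a - 30c)(-8b - a + 9c)    [distributive law]
= (-13bc - 10ac + 20c² - 21b² - 29ab - 10a² + 42b + 30a - 30c)(-8b - a + 9c)    [combine like terms]
= 104b²c + 13abc - 117bc² + 80abc + 10a²c - 90ac² - 160bc² - 20ac² + 180c³ + 168b³ + 21ab² - 189b²c + 232ab² + 29a²b - 261abc + 80a²b + 10a³ - 90a²c - 336b² - 42ab + 378bc - 240ab - 30a² + 270ac + 240bc + 30ac - 270c²    [distributive law]
= -85b²c - 168abc - 277bc² - 80a²c - 110ac² + 180c³ + 168b³ + 253ab² + 109a²b + 10a³ - 336b² - 282ab + 618bc - 30a² + 300ac - 270c²    [combine like terms]

-85b²c - 168abc - 277bc² - 80a²c - 110ac² + 180c³ + 168b³ + 253ab² + 109a²b + 10a³ - 336b² - 282ab + 618bc - 30a² + 300ac - 270c²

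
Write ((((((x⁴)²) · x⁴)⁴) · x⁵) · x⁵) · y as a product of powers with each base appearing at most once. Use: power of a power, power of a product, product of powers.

x⁵⁸y

((((((x⁴)²) · x⁴)⁴) · x⁵) · x⁵) · y
= ((((((x⁴)²)⁴) · ((x⁴)⁴)) · x⁵) · x⁵) · y    [power of a product]
= (((((x⁴)⁸) · ((x⁴)⁴)) · x⁵) · x⁵) · y    [power of a power]
= (((x³² · ((x⁴)⁴)) · x⁵) · x⁵) · y    [power of a power]
= (((x³² · x¹⁶) · x⁵) · x⁵) · y    [power of a power]
= ((x⁴⁸ · x⁵) · x⁵) · y    [product of powers]
= (x⁵³ · x⁵) · y    [product of powers]
= x⁵⁸ · y    [product of powers]
= x⁵⁸y    [rearrange]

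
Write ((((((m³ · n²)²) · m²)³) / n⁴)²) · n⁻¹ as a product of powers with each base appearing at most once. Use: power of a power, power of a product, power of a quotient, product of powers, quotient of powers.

((((((m³ · n²)²) · m²)³) / n⁴)²) · n⁻¹
= ((((((m³ · n²)²) · m²)³)²) / ((n⁴)²)) · n⁻¹    [power of a quotient]
= (((((m³ · n²)²) · m²)⁶) / ((n⁴)²)) · n⁻¹    [power of a power]
= (((((m³ · n²)²)⁶) · ((m²)⁶)) / ((n⁴)²)) · n⁻¹    [power of a product]
= ((((m³ · n²)¹²) · ((m²)⁶)) / ((n⁴)²)) · n⁻¹    [power of a power]
= (((((m³)¹²) · ((n²)¹²)) · ((m²)⁶)) / ((n⁴)²)) · n⁻¹    [power of a product]
= (((m³⁶ · ((n²)¹²)) · ((m²)⁶)) / ((n⁴)²)) · n⁻¹    [power of a power]
= (((m³⁶ · n²⁴) · ((m²)⁶)) / ((n⁴)²)) · n⁻¹    [power of a power]
= (((m³⁶ · n²⁴) · m¹²) / ((n⁴)²)) · n⁻¹    [power of a power]
= (((m³⁶ · n²⁴) · m¹²) / n⁸) · n⁻¹    [power of a power]
= m⁴⁸n¹⁵    [quotient of powers; product of powers]

m⁴⁸n¹⁵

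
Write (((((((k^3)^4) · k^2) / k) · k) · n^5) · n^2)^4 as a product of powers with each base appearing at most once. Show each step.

(((((((k^3)^4) · k^2) / k) · k) · n^5) · n^2)^4
= (((((((k^3)^4) · k^2) / k) · k) · n^5)^4) · ((n^2)^4)    [power of a product]
= (((((((k^3)^4) · k^2) / k) · k)^4) · ((n^5)^4)) · ((n^2)^4)    [power of a product]
= (((((((k^3)^4) · k^2) / k)^4) · (k^4)) · ((n^5)^4)) · ((n^2)^4)    [power of a product]
= (((((((k^3)^4) · k^2)^4) / (k^4)) · (k^4)) · ((n^5)^4)) · ((n^2)^4)    [power of a quotient]
= (((((((k^3)^4)^4) · ((k^2)^4)) / (k^4)) · (k^4)) · ((n^5)^4)) · ((n^2)^4)    [power of a product]
= ((((((k^3)^16) · ((k^2)^4)) / (k^4)) · (k^4)) · ((n^5)^4)) · ((n^2)^4)    [power of a power]
= ((((k^48 · ((k^2)^4)) / (k^4)) · (k^4)) · ((n^5)^4)) · ((n^2)^4)    [power of a power]
= ((((k^48 · k^8) / (k^4)) · (k^4)) · ((n^5)^4)) · ((n^2)^4)    [power of a power]
= (((k^56 / (k^4)) · (k^4)) · ((n^5)^4)) · ((n^2)^4)    [product of powers]
= ((k^52 · (k^4)) · ((n^5)^4)) · ((n^2)^4)    [quotient of powers]
= (k^56 · ((n^5)^4)) · ((n^2)^4)    [product of powers]
= (k^56 · n^20) · ((n^2)^4)    [power of a power]
= (k^56 · n^20) · n^8    [power of a power]
= k^56n^28    [product of powers]

k^56n^28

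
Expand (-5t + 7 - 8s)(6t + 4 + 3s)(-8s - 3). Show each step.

(-5t + 7 - 8s)(6t + 4 + 3s)(-8s - 3)
= (-30t² - 20t - 15st + 42t + 28 + 21s - 48st - 32s - 24s²)(-8s - 3)    [distributive law]
= (-30t² + 22t - 63st + 28 - 11s - 24s²)(-8s - 3)    [combine like terms]
= 240st² + 90t² - 176st - 66t + 504s²t + 189st - 224s - 84 + 88s² + 33s + 192s³ + 72s²    [distributive law]
= 240st² + 90t² + 13st - 66t + 504s²t - 191s - 84 + 160s² + 192s³    [combine like terms]

240st² + 90t² + 13st - 66t + 504s²t - 191s - 84 + 160s² + 192s³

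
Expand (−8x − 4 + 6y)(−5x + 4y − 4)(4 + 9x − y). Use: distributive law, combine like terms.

628x^2 + 360x^3 − 598x^2y − 660xy + 278xy^2 + 352x − 176y + 136y^2 + 64 − 24y^3

(−8x − 4 + 6y)(−5x + 4y − 4)(4 + 9x − y)
= (40x^2 − 32xy + 32x + 20x − 16y + 16 − 30xy + 24y^2 − 24y)(4 + 9x − y)    [distributive law]
= (40x^2 − 62xy + 52x − 40y + 16 + 24y^2)(4 + 9x − y)    [combine like terms]
= 160x^2 + 360x^3 − 40x^2y − 248xy − 558x^2y + 62xy^2 + 208x + 468x^2 − 52xy − 160y − 360xy + 40y^2 + 64 + 144x − 16y + 96y^2 + 216xy^2 − 24y^3    [distributive law]
= 628x^2 + 360x^3 − 598x^2y − 660xy + 278xy^2 + 352x − 176y + 136y^2 + 64 − 24y^3    [combine like terms]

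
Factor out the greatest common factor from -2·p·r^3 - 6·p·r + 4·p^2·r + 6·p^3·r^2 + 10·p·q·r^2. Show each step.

-2·p·r^3 - 6·p·r + 4·p^2·r + 6·p^3·r^2 + 10·p·q·r^2
= 2(-p·r^3 - 3·p·r + 2·p^2·r + 3·p^3·r^2 + 5·p·q·r^2)    [factor out 2]
= 2·p·r(-r^2 - 3 + 2·p + 3·p^2·r + 5·q·r)    [factor out p·r]

2·p·r(-r^2 - 3 + 2·p + 3·p^2·r + 5·q·r)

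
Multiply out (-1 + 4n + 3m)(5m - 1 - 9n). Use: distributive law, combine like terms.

-8m + 1 + 5n - 7mn - 36n^2 + 15m^2

(-1 + 4n + 3m)(5m - 1 - 9n)
= -5m + 1 + 9n + 20mn - 4n - 36n^2 + 15m^2 - 3m - 27mn    [distributive law]
= -8m + 1 + 5n - 7mn - 36n^2 + 15m^2    [combine like terms]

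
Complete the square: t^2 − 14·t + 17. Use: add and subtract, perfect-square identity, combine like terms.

(t − 7)^2 − 32

t^2 − 14·t + 17
= t^2 − 14·t + 49 − 49 + 17    [add and subtract 49]
= (t − 7)^2 − 49 + 17    [perfect-square identity]
= (t − 7)^2 − 32    [combine constants]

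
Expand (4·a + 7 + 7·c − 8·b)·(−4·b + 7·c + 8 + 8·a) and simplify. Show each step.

−80·a·b + 84·a·c + 88·a + 32·a² − 92·b + 105·c + 56 − 84·b·c + 49·c² + 32·b²

(4·a + 7 + 7·c − 8·b)·(−4·b + 7·c + 8 + 8·a)
= −16·a·b + 28·a·c + 32·a + 32·a² − 28·b + 49·c + 56 + 56·a − 28·b·c + 49·c² + 56·c + 56·a·c + 32·b² − 56·b·c − 64·b − 64·a·b    [distributive law]
= −80·a·b + 84·a·c + 88·a + 32·a² − 92·b + 105·c + 56 − 84·b·c + 49·c² + 32·b²    [combine like terms]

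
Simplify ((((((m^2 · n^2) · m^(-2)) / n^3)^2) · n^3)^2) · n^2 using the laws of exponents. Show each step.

((((((m^2 · n^2) · m^(-2)) / n^3)^2) · n^3)^2) · n^2
= ((((((m^2 · n^2) · m^(-2)) / n^3)^2)^2) · ((n^3)^2)) · n^2    [power of a product]
= (((((m^2 · n^2) · m^(-2)) / n^3)^4) · ((n^3)^2)) · n^2    [power of a power]
= (((((m^2 · n^2) · m^(-2))^4) / ((n^3)^4)) · ((n^3)^2)) · n^2    [power of a quotient]
= (((((m^2 · n^2)^4) · ((m^(-2))^4)) / ((n^3)^4)) · ((n^3)^2)) · n^2    [power of a product]
= ((((((m^2)^4) · ((n^2)^4)) · ((m^(-2))^4)) / ((n^3)^4)) · ((n^3)^2)) · n^2    [power of a product]
= ((((m^8 · ((n^2)^4)) · ((m^(-2))^4)) / ((n^3)^4)) · ((n^3)^2)) · n^2    [power of a power]
= ((((m^8 · n^8) · ((m^(-2))^4)) / ((n^3)^4)) · ((n^3)^2)) · n^2    [power of a power]
= ((((m^8 · n^8) · m^(-8)) / ((n^3)^4)) · ((n^3)^2)) · n^2    [power of a power]
= ((((m^8 · n^8) · m^(-8)) / n^12) · ((n^3)^2)) · n^2    [power of a power]
= ((((m^8 · n^8) · m^(-8)) / n^12) · n^6) · n^2    [power of a power]
= n^4    [quotient of powers; product of powers]

n^4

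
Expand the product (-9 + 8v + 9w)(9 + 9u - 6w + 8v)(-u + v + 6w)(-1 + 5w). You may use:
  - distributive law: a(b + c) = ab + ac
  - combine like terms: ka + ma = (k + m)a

-81u + 1026uw + 81v - 540vw + 486w - 3240w^2 - 81u^2 + 486u^2w + 81uv - 894uvw - 3645uw^2 + 585vw^2 + 4374w^3 + 72u^2v - 360u^2vw - 8uv^2 + 40uv^2w + 2445uvw^2 - 408v^2w + 2040v^2w^2 + 450vw^3 - 64v^3 + 320v^3w - 405u^2w^2 + 2700uw^3 - 1620w^4

(-9 + 8v + 9w)(9 + 9u - 6w + 8v)(-u + v + 6w)(-1 + 5w)
= (-81 - 81u + 54w - 72v + 72v + 72uv - 48vw + 64v^2 + 81w + 81uw - 54w^2 + 72vw)(-u + v + 6w)(-1 + 5w)    [distributive law]
= (-81 - 81u + 135w + 72uv + 24vw + 64v^2 + 81uw - 54w^2)(-u + v + 6w)(-1 + 5w)    [combine like terms]
= (81u - 81v - 486w + 81u^2 - 81uv - 486uw - 135uw + 135vw + 810w^2 - 72u^2v + 72uv^2 + 432uvw - 24uvw + 24v^2w + 144vw^2 - 64uv^2 + 64v^3 + 384v^2w - 81u^2w + 81uvw + 486uw^2 + 54uw^2 - 54vw^2 - 324w^3)(-1 + 5w)    [distributive law]
= (81u - 81v - 486w + 81u^2 - 81uv - 621uw + 135vw + 810w^2 - 72u^2v + 8uv^2 + 489uvw + 408v^2w + 90vw^2 + 64v^3 - 81u^2w + 540uw^2 - 324w^3)(-1 + 5w)    [combine like terms]
= -81u + 405uw + 81v - 405vw + 486w - 2430w^2 - 81u^2 + 405u^2w + 81uv - 405uvw + 621uw - 3105uw^2 - 135vw + 675vw^2 - 810w^2 + 4050w^3 + 72u^2v - 360u^2vw - 8uv^2 + 40uv^2w - 489uvw + 2445uvw^2 - 408v^2w + 2040v^2w^2 - 90vw^2 + 450vw^3 - 64v^3 + 320v^3w + 81u^2w - 405u^2w^2 - 540uw^2 + 2700uw^3 + 324w^3 - 1620w^4    [distributive law]
= -81u + 1026uw + 81v - 540vw + 486w - 3240w^2 - 81u^2 + 486u^2w + 81uv - 894uvw - 3645uw^2 + 585vw^2 + 4374w^3 + 72u^2v - 360u^2vw - 8uv^2 + 40uv^2w + 2445uvw^2 - 408v^2w + 2040v^2w^2 + 450vw^3 - 64v^3 + 320v^3w - 405u^2w^2 + 2700uw^3 - 1620w^4    [combine like terms]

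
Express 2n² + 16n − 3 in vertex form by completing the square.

2n² + 16n − 3
= 2(n² + 8n) − 3    [factor out 2 from the n-terms]
= 2(n² + 8n + 16 − 16) − 3    [add and subtract 16 inside the bracket]
= 2(n + 4)² − 32 − 3    [perfect-square identity]
= 2(n + 4)² − 35    [combine constants]

2(n + 4)² − 35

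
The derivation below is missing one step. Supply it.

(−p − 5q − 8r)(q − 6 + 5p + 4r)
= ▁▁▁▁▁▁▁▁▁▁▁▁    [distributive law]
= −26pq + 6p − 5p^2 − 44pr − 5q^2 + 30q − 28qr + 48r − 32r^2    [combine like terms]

Applying distributive law to the line above:

−pq + 6p − 5p^2 − 4pr − 5q^2 + 30q − 25pq − 20qr − 8qr + 48r − 40pr − 32r^2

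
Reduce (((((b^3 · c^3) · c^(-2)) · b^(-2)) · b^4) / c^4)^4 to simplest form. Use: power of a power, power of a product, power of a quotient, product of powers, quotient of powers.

b^20·c^(-12)

(((((b^3 · c^3) · c^(-2)) · b^(-2)) · b^4) / c^4)^4
= (((((b^3 · c^3) · c^(-2)) · b^(-2)) · b^4)^4) / ((c^4)^4)    [power of a quotient]
= (((((b^3 · c^3) · c^(-2)) · b^(-2))^4) · ((b^4)^4)) / ((c^4)^4)    [power of a product]
= (((((b^3 · c^3) · c^(-2))^4) · ((b^(-2))^4)) · ((b^4)^4)) / ((c^4)^4)    [power of a product]
= (((((b^3 · c^3)^4) · ((c^(-2))^4)) · ((b^(-2))^4)) · ((b^4)^4)) / ((c^4)^4)    [power of a product]
= ((((((b^3)^4) · ((c^3)^4)) · ((c^(-2))^4)) · ((b^(-2))^4)) · ((b^4)^4)) / ((c^4)^4)    [power of a product]
= ((((b^12 · ((c^3)^4)) · ((c^(-2))^4)) · ((b^(-2))^4)) · ((b^4)^4)) / ((c^4)^4)    [power of a power]
= ((((b^12 · c^12) · ((c^(-2))^4)) · ((b^(-2))^4)) · ((b^4)^4)) / ((c^4)^4)    [power of a power]
= ((((b^12 · c^12) · c^(-8)) · ((b^(-2))^4)) · ((b^4)^4)) / ((c^4)^4)    [power of a power]
= ((((b^12 · c^12) · c^(-8)) · b^(-8)) · ((b^4)^4)) / ((c^4)^4)    [power of a power]
= ((((b^12 · c^12) · c^(-8)) · b^(-8)) · b^16) / ((c^4)^4)    [power of a power]
= ((((b^12 · c^12) · c^(-8)) · b^(-8)) · b^16) / c^16    [power of a power]
= b^20·c^(-12)    [quotient of powers; product of powers]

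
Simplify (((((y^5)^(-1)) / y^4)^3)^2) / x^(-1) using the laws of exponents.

xy^(-54)

(((((y^5)^(-1)) / y^4)^3)^2) / x^(-1)
= ((((y^5)^(-1)) / y^4)^6) / x^(-1)    [power of a power]
= ((((y^5)^(-1))^6) / ((y^4)^6)) / x^(-1)    [power of a quotient]
= (((y^5)^(-6)) / ((y^4)^6)) / x^(-1)    [power of a power]
= (y^(-30) / ((y^4)^6)) / x^(-1)    [power of a power]
= (y^(-30) / y^24) / x^(-1)    [power of a power]
= y^(-54) / x^(-1)    [quotient of powers]
= xy^(-54)    [quotient of powers]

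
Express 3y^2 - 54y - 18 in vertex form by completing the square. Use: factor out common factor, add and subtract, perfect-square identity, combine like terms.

3(y - 9)^2 - 261

3y^2 - 54y - 18
= 3(y^2 - 18y) - 18    [factor out 3 from the y-terms]
= 3(y^2 - 18y + 81 - 81) - 18    [add and subtract 81 inside the bracket]
= 3(y - 9)^2 - 243 - 18    [perfect-square identity]
= 3(y - 9)^2 - 261    [combine constants]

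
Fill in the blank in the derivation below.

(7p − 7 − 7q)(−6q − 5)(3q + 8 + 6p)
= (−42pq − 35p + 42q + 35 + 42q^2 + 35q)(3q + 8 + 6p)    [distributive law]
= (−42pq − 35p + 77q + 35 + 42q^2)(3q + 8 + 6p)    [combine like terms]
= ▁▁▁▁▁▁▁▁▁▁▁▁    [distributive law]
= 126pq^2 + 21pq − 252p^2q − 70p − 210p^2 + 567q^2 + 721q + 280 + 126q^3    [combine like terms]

After distributive law, the bracketed line is:

−126pq^2 − 336pq − 252p^2q − 105pq − 280p − 210p^2 + 231q^2 + 616q + 462pq + 105q + 280 + 210p + 126q^3 + 336q^2 + 252pq^2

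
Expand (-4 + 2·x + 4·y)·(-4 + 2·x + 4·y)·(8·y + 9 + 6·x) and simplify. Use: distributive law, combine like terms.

(-4 + 2·x + 4·y)·(-4 + 2·x + 4·y)·(8·y + 9 + 6·x)
= (16 - 8·x - 16·y - 8·x + 4·x^2 + 8·x·y - 16·y + 8·x·y + 16·y^2)·(8·y + 9 + 6·x)    [distributive law]
= (16 - 16·x - 32·y + 4·x^2 + 16·x·y + 16·y^2)·(8·y + 9 + 6·x)    [combine like terms]
= 128·y + 144 + 96·x - 128·x·y - 144·x - 96·x^2 - 256·y^2 - 288·y - 192·x·y + 32·x^2·y + 36·x^2 + 24·x^3 + 128·x·y^2 + 144·x·y + 96·x^2·y + 128·y^3 + 144·y^2 + 96·x·y^2    [distributive law]
= -160·y + 144 - 48·x - 176·x·y - 60·x^2 - 112·y^2 + 128·x^2·y + 24·x^3 + 224·x·y^2 + 128·y^3    [combine like terms]

-160·y + 144 - 48·x - 176·x·y - 60·x^2 - 112·y^2 + 128·x^2·y + 24·x^3 + 224·x·y^2 + 128·y^3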